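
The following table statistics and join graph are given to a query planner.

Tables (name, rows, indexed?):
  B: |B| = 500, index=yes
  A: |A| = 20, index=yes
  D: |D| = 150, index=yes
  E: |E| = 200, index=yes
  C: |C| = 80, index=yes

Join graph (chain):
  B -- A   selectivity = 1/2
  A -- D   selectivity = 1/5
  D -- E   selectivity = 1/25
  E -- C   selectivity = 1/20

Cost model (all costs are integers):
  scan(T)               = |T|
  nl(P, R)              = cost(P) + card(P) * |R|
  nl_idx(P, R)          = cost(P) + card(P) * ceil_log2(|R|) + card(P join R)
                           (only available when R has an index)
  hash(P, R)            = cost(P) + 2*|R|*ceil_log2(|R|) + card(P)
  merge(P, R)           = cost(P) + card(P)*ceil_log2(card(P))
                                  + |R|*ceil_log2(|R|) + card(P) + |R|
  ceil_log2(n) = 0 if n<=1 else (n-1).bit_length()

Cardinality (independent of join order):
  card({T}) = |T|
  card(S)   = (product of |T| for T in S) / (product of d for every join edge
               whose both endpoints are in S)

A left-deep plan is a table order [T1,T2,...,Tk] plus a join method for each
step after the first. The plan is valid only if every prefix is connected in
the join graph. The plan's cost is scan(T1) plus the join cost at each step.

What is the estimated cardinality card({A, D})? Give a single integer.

Tables in S: A(20), D(150)
Edges inside S: A-D(d=5)
numerator = 20 * 150 = 3000
denominator = 5 = 5
card(S) = 3000 / 5 = 600

600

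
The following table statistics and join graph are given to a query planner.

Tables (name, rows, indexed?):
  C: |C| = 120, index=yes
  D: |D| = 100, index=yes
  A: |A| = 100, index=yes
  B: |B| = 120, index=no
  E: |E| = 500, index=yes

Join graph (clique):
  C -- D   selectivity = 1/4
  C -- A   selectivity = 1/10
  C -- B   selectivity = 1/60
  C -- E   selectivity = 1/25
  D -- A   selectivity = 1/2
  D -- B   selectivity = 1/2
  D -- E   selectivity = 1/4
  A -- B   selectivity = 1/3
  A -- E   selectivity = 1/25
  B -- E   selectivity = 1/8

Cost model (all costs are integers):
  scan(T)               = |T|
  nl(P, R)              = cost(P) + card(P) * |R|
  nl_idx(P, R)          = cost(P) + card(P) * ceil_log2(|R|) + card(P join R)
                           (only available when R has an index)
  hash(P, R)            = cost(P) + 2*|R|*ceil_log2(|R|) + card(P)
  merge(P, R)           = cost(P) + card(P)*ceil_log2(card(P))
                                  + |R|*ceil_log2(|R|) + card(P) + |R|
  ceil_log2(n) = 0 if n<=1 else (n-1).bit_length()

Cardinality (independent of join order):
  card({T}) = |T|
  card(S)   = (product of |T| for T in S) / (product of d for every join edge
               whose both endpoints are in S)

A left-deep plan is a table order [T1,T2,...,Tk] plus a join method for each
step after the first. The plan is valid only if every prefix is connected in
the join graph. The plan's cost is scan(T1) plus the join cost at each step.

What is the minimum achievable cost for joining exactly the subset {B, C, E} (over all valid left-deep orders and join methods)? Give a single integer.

Selinger DP over subsets of {B,C,E}:
  {C}: scan cost=120, card=120
  {B}: scan cost=120, card=120
  {E}: scan cost=500, card=500
  {BC}: card=240; try (C,nl_idx)→1200, (C,hash)→1920, (B,hash)→1920, (C,merge)→2040, (B,merge)→2040, (C,nl)→14520 …(+1); best=1200 via (C,nl_idx)
  {CE}: card=2400; try (C,hash)→2680, (E,nl_idx)→3600, (E,merge)→6080, (C,nl_idx)→6400, (C,merge)→6460, (E,hash)→9240 …(+2); best=2680 via (C,hash)
  {BE}: card=7500; try (B,hash)→2680, (E,merge)→6080, (B,merge)→6460, (E,nl_idx)→8700, (E,hash)→9240, (E,nl)→60120 …(+1); best=2680 via (B,hash)
  {BCE}: card=600; try (E,nl_idx)→3960, (B,hash)→6760, (E,merge)→8360, (E,hash)→10440, (C,hash)→11860, (B,merge)→34840 …(+5); best=3960 via (E,nl_idx)

3960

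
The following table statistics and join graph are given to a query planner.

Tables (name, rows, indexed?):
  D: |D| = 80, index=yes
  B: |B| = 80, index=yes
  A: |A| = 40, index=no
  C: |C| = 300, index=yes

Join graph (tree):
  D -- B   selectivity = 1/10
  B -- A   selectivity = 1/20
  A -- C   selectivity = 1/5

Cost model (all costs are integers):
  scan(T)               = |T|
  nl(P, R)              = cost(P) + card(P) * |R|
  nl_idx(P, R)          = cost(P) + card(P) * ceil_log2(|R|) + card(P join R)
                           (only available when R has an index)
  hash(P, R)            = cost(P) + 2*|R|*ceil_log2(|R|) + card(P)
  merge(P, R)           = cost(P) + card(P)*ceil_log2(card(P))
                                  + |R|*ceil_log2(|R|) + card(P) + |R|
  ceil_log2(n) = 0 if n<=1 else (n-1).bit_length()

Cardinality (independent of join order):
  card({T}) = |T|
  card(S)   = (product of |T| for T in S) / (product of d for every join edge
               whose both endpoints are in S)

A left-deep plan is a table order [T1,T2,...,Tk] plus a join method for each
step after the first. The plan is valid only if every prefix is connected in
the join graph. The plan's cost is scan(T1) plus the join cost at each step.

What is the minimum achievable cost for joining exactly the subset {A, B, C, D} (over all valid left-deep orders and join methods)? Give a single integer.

Selinger DP over subsets of {A,B,C,D}:
  {D}: scan cost=80, card=80
  {B}: scan cost=80, card=80
  {A}: scan cost=40, card=40
  {C}: scan cost=300, card=300
  {BD}: card=640; try (D,hash)→1280, (D,nl_idx)→1280, (B,hash)→1280, (B,nl_idx)→1280, (D,merge)→1360, (B,merge)→1360 …(+2); best=1280 via (D,hash)
  {AB}: card=160; try (B,nl_idx)→480, (A,hash)→640, (B,merge)→960, (A,merge)→1000, (B,hash)→1200, (B,nl)→3240 …(+1); best=480 via (B,nl_idx)
  {AC}: card=2400; try (A,hash)→1080, (C,nl_idx)→2800, (C,merge)→3320, (A,merge)→3580, (C,hash)→5480, (C,nl)→12040 …(+1); best=1080 via (A,hash)
  {ABD}: card=1280; try (D,hash)→1760, (A,hash)→2400, (D,merge)→2560, (D,nl_idx)→2880, (A,merge)→8600, (D,nl)→13280 …(+1); best=1760 via (D,hash)
  {ABC}: card=9600; try (B,hash)→4600, (C,merge)→4920, (C,hash)→6040, (C,nl_idx)→11520, (B,nl_idx)→27480, (B,merge)→32920 …(+2); best=4600 via (B,hash)
  {ABCD}: card=76800; try (C,hash)→8440, (D,hash)→15320, (C,merge)→20120, (C,nl_idx)→90080, (D,nl_idx)→148600, (D,merge)→149240 …(+2); best=8440 via (C,hash)

8440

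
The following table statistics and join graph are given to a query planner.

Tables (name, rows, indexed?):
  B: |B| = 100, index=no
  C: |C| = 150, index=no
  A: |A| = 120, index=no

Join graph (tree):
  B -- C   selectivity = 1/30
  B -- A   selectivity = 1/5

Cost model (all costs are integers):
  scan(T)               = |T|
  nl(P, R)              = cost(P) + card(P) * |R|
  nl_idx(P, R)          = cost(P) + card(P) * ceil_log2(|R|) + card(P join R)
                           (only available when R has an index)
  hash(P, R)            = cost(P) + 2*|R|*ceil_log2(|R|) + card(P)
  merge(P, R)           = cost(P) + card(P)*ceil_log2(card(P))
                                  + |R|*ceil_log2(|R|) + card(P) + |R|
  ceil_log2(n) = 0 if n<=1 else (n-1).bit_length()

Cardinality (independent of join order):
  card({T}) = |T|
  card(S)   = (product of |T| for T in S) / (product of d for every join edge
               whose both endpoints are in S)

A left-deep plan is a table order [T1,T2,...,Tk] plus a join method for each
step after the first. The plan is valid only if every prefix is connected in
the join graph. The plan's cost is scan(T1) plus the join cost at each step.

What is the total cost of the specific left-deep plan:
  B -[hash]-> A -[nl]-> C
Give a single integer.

361880

step 1: scan B: cost=100, card=100
step 2: join A via hash
    card(P join A) = 100*120/(5) = 2400
    cost = 100 + 2*120*7 + 100 = 1880
step 3: join C via nl
    card(P join C) = 2400*150/(30) = 12000
    cost = 1880 + 2400*150 = 361880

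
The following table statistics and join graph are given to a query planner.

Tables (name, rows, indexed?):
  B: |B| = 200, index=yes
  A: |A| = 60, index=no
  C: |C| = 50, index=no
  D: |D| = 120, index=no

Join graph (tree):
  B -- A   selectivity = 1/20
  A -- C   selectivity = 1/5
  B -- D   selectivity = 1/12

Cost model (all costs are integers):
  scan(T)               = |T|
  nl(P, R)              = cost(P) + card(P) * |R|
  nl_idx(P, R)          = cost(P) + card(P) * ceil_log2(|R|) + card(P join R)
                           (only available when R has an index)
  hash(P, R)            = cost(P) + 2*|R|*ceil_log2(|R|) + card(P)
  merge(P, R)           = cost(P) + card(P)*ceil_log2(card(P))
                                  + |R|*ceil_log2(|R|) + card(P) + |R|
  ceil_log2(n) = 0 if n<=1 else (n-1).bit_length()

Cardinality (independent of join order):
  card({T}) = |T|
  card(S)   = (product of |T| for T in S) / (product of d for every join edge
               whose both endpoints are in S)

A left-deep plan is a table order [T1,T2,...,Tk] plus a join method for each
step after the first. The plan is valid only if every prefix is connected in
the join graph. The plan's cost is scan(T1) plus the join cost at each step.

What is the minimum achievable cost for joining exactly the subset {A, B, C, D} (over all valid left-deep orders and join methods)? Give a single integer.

10000

Selinger DP over subsets of {A,B,C,D}:
  {B}: scan cost=200, card=200
  {A}: scan cost=60, card=60
  {C}: scan cost=50, card=50
  {D}: scan cost=120, card=120
  {AB}: card=600; try (A,hash)→1120, (B,nl_idx)→1140, (B,merge)→2280, (A,merge)→2420, (B,hash)→3320, (B,nl)→12060 …(+1); best=1120 via (A,hash)
  {BD}: card=2000; try (D,hash)→2080, (B,merge)→2880, (D,merge)→2960, (B,nl_idx)→3080, (B,hash)→3440, (B,nl)→24120 …(+1); best=2080 via (D,hash)
  {AC}: card=600; try (C,hash)→720, (A,hash)→820, (A,merge)→820, (C,merge)→830, (A,nl)→3050, (C,nl)→3060; best=720 via (C,hash)
  {ABC}: card=6000; try (C,hash)→2320, (B,hash)→4520, (C,merge)→8070, (B,merge)→9120, (B,nl_idx)→11520, (C,nl)→31120 …(+1); best=2320 via (C,hash)
  {ABD}: card=6000; try (D,hash)→3400, (A,hash)→4800, (D,merge)→8680, (A,merge)→26500, (D,nl)→73120, (A,nl)→122080; best=3400 via (D,hash)
  {ABCD}: card=60000; try (D,hash)→10000, (C,hash)→10000, (D,merge)→87280, (C,merge)→87750, (C,nl)→303400, (D,nl)→722320; best=10000 via (D,hash)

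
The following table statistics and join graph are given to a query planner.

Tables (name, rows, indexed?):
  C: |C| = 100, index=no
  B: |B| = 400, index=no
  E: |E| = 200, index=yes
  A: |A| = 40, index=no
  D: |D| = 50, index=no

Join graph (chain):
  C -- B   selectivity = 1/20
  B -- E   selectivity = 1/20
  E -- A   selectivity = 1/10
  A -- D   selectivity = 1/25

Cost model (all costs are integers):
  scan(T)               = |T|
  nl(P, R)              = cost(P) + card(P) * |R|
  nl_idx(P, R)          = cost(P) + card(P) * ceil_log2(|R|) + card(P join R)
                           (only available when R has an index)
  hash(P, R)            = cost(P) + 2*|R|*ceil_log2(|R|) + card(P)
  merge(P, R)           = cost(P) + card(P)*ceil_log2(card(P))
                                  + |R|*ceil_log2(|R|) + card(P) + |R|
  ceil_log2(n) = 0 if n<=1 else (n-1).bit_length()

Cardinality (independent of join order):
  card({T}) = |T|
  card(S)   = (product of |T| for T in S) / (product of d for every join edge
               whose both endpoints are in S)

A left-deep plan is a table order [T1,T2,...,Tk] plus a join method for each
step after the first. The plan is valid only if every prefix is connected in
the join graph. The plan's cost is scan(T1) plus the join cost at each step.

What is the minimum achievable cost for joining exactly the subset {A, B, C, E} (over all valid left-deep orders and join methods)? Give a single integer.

25880

Selinger DP over subsets of {A,B,C,E}:
  {C}: scan cost=100, card=100
  {B}: scan cost=400, card=400
  {E}: scan cost=200, card=200
  {A}: scan cost=40, card=40
  {BC}: card=2000; try (C,hash)→2200, (B,merge)→4900, (C,merge)→5200, (B,hash)→7400, (B,nl)→40100, (C,nl)→40400; best=2200 via (C,hash)
  {BE}: card=4000; try (E,hash)→4000, (B,merge)→6000, (E,merge)→6200, (E,nl_idx)→7600, (B,hash)→7600, (B,nl)→80200 …(+1); best=4000 via (E,hash)
  {AE}: card=800; try (A,hash)→880, (E,nl_idx)→1160, (E,merge)→2120, (A,merge)→2280, (E,hash)→3280, (E,nl)→8040 …(+1); best=880 via (A,hash)
  {BCE}: card=20000; try (E,hash)→7400, (C,hash)→9400, (E,merge)→28000, (E,nl_idx)→38200, (C,merge)→56800, (E,nl)→402200 …(+1); best=7400 via (E,hash)
  {ABE}: card=16000; try (A,hash)→8480, (B,hash)→8880, (B,merge)→13680, (A,merge)→56280, (A,nl)→164000, (B,nl)→320880; best=8480 via (A,hash)
  {ABCE}: card=80000; try (C,hash)→25880, (A,hash)→27880, (C,merge)→249280, (A,merge)→327680, (A,nl)→807400, (C,nl)→1608480; best=25880 via (C,hash)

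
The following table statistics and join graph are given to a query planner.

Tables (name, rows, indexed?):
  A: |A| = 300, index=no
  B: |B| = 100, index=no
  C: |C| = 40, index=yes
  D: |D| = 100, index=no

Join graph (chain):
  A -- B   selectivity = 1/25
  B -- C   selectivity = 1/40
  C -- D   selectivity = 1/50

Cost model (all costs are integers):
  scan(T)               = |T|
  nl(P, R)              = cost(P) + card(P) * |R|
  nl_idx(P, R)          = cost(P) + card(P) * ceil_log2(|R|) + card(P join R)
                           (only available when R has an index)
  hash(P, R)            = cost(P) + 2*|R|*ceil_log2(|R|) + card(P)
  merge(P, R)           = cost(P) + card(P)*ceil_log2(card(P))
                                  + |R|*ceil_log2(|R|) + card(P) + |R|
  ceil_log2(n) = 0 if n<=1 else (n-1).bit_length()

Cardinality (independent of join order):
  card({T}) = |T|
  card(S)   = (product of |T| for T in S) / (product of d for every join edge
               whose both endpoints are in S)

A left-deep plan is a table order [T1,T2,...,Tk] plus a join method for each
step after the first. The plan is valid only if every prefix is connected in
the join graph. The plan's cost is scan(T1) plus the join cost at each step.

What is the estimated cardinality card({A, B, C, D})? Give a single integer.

Tables in S: A(300), B(100), C(40), D(100)
Edges inside S: A-B(d=25), B-C(d=40), C-D(d=50)
numerator = 300 * 100 * 40 * 100 = 120000000
denominator = 25 * 40 * 50 = 50000
card(S) = 120000000 / 50000 = 2400

2400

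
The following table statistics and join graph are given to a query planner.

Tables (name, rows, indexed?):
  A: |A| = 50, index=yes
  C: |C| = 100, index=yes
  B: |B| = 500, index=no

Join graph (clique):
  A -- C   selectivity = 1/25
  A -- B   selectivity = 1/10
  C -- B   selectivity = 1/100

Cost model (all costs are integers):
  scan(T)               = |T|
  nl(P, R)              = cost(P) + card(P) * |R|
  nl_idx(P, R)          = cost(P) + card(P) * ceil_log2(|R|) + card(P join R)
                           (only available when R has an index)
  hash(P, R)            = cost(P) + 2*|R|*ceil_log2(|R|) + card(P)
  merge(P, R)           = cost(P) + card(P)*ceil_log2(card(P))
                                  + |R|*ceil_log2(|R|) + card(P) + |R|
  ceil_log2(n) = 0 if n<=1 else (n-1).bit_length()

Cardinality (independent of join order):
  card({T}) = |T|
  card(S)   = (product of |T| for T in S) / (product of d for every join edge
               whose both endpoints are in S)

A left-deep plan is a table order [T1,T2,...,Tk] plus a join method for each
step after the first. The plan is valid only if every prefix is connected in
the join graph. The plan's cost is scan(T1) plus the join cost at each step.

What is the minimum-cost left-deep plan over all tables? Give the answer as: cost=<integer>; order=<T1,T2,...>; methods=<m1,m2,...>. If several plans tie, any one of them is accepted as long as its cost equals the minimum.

cost=3500; order=B,C,A; methods=hash,hash

Selinger DP (subsets sized 1..n):
  {A}: scan cost=50, card=50
  {C}: scan cost=100, card=100
  {B}: scan cost=500, card=500
  {AC}: card=200; try (C,nl_idx)→600, (A,hash)→800, (A,nl_idx)→900, (C,merge)→1200, (A,merge)→1250, (C,hash)→1500 …(+2); best=600 via (C,nl_idx)
  {AB}: card=2500; try (A,hash)→1600, (B,merge)→5400, (A,merge)→5850, (A,nl_idx)→6000, (B,hash)→9100, (B,nl)→25050 …(+1); best=1600 via (A,hash)
  {BC}: card=500; try (C,hash)→2400, (C,nl_idx)→4500, (B,merge)→5900, (C,merge)→6300, (B,hash)→9200, (B,nl)→50100 …(+1); best=2400 via (C,hash)
  {ABC}: card=100; try (A,hash)→3500, (C,hash)→5500, (A,nl_idx)→5500, (B,merge)→7400, (A,merge)→7750, (B,hash)→9800 …(+5); best=3500 via (A,hash)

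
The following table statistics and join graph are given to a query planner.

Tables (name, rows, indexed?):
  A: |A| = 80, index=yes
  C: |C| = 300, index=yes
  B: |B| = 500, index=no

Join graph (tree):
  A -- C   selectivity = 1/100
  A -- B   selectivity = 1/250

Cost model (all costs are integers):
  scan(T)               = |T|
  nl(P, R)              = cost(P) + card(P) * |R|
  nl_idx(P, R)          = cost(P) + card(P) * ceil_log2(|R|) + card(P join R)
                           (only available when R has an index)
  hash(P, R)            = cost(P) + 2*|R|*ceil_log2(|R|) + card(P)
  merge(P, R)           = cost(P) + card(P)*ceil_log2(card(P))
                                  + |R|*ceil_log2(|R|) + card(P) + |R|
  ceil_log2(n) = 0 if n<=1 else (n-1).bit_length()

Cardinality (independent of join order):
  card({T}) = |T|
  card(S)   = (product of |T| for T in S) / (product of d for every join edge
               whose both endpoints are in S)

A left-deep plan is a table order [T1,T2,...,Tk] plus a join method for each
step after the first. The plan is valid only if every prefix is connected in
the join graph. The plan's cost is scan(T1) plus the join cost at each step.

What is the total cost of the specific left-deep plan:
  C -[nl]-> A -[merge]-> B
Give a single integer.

31460

step 1: scan C: cost=300, card=300
step 2: join A via nl
    card(P join A) = 300*80/(100) = 240
    cost = 300 + 300*80 = 24300
step 3: join B via merge
    card(P join B) = 240*500/(250) = 480
    cost = 24300 + 240*8 + 500*9 + 240 + 500 = 31460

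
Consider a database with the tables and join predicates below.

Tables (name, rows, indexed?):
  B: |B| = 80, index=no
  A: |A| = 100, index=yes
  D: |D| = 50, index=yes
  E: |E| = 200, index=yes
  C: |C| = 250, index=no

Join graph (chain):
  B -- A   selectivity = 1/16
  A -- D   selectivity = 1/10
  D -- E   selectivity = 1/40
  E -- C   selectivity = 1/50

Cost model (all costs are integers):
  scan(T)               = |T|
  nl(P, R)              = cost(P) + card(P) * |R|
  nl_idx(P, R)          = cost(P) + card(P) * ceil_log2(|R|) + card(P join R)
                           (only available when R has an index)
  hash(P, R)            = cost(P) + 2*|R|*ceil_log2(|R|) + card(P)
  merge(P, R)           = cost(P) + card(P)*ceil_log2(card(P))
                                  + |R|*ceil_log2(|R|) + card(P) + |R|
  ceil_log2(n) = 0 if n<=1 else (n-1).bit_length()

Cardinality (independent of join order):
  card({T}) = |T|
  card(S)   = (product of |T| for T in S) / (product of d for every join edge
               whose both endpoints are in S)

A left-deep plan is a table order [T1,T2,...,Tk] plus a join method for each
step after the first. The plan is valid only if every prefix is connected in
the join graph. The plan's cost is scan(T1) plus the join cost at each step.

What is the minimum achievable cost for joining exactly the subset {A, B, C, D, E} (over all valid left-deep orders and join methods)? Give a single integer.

21120

Selinger DP over subsets of {A,B,C,D,E}:
  {B}: scan cost=80, card=80
  {A}: scan cost=100, card=100
  {D}: scan cost=50, card=50
  {E}: scan cost=200, card=200
  {C}: scan cost=250, card=250
  {AB}: card=500; try (A,nl_idx)→1140, (B,hash)→1320, (A,merge)→1520, (B,merge)→1540, (A,hash)→1560, (A,nl)→8080 …(+1); best=1140 via (A,nl_idx)
  {AD}: card=500; try (D,hash)→800, (A,nl_idx)→900, (D,nl_idx)→1200, (A,merge)→1200, (D,merge)→1250, (A,hash)→1500 …(+2); best=800 via (D,hash)
  {DE}: card=250; try (E,nl_idx)→700, (D,hash)→1000, (D,nl_idx)→1650, (E,merge)→2200, (D,merge)→2350, (E,hash)→3300 …(+2); best=700 via (E,nl_idx)
  {CE}: card=1000; try (E,nl_idx)→3250, (E,hash)→3700, (C,merge)→4250, (E,merge)→4300, (C,hash)→4400, (C,nl)→50200 …(+1); best=3250 via (E,nl_idx)
  {ABD}: card=2500; try (D,hash)→2240, (B,hash)→2420, (B,merge)→6440, (D,merge)→6490, (D,nl_idx)→6640, (D,nl)→26140 …(+1); best=2240 via (D,hash)
  {ADE}: card=2500; try (A,hash)→2350, (A,merge)→3750, (E,hash)→4500, (A,nl_idx)→4950, (E,nl_idx)→7300, (E,merge)→7600 …(+2); best=2350 via (A,hash)
  {CDE}: card=1250; try (D,hash)→4850, (C,hash)→4950, (C,merge)→5200, (D,nl_idx)→10500, (D,merge)→14600, (D,nl)→53250 …(+1); best=4850 via (D,hash)
  {ABDE}: card=12500; try (B,hash)→5970, (E,hash)→7940, (E,nl_idx)→34740, (B,merge)→35490, (E,merge)→36540, (B,nl)→202350 …(+1); best=5970 via (B,hash)
  {ACDE}: card=12500; try (A,hash)→7500, (C,hash)→8850, (A,merge)→20650, (A,nl_idx)→26100, (C,merge)→37100, (A,nl)→129850 …(+1); best=7500 via (A,hash)
  {ABCDE}: card=62500; try (B,hash)→21120, (C,hash)→22470, (B,merge)→195640, (C,merge)→195720, (B,nl)→1007500, (C,nl)→3130970; best=21120 via (B,hash)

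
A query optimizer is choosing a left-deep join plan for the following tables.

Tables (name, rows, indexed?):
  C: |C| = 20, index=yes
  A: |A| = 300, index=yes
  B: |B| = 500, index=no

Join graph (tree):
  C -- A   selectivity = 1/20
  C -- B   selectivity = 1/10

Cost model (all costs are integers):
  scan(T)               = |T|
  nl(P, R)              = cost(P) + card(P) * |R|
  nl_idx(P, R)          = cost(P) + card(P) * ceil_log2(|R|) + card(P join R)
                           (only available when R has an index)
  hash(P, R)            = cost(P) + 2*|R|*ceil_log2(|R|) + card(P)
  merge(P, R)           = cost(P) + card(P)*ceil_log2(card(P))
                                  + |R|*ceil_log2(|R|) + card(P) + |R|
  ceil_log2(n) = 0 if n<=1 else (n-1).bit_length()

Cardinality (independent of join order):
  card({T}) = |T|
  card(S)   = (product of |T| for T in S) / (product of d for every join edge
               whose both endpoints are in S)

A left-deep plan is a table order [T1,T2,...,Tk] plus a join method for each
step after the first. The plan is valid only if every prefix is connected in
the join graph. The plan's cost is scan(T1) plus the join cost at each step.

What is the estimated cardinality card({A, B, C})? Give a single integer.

15000

Tables in S: A(300), B(500), C(20)
Edges inside S: C-A(d=20), C-B(d=10)
numerator = 300 * 500 * 20 = 3000000
denominator = 20 * 10 = 200
card(S) = 3000000 / 200 = 15000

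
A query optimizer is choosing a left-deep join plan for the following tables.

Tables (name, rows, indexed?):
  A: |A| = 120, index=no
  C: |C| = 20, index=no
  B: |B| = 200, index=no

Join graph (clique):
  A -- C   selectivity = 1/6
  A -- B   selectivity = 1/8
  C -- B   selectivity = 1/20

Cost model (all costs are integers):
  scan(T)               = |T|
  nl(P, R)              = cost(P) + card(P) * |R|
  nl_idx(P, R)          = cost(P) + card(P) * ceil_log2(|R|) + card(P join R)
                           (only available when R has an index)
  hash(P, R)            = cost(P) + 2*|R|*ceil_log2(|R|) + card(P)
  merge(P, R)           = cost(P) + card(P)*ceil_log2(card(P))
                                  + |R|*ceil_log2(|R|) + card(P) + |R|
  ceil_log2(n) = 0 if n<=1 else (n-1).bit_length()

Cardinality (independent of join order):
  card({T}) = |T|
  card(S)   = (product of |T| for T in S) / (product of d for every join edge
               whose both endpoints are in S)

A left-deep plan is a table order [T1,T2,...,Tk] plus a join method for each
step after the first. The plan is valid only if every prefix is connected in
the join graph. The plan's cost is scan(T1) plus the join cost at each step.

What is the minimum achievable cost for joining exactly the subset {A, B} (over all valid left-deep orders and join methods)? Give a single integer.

2080

Selinger DP over subsets of {A,B}:
  {A}: scan cost=120, card=120
  {B}: scan cost=200, card=200
  {AB}: card=3000; try (A,hash)→2080, (B,merge)→2880, (A,merge)→2960, (B,hash)→3440, (B,nl)→24120, (A,nl)→24200; best=2080 via (A,hash)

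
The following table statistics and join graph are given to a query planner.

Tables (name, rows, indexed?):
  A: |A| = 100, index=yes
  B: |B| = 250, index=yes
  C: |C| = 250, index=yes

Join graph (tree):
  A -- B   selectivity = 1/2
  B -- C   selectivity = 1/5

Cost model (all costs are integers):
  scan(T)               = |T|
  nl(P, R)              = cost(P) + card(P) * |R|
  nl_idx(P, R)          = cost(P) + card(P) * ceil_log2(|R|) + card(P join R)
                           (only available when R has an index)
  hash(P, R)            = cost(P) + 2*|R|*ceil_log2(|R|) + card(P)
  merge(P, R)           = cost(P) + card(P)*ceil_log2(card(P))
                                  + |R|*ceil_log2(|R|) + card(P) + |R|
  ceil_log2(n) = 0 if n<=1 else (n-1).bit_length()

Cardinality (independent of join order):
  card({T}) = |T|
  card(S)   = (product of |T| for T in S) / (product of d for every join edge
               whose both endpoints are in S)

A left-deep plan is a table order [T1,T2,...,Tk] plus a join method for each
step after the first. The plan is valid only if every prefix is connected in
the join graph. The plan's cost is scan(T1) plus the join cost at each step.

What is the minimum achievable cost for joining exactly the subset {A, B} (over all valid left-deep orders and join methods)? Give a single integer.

1900

Selinger DP over subsets of {A,B}:
  {A}: scan cost=100, card=100
  {B}: scan cost=250, card=250
  {AB}: card=12500; try (A,hash)→1900, (B,merge)→3150, (A,merge)→3300, (B,hash)→4200, (B,nl_idx)→13400, (A,nl_idx)→14500 …(+2); best=1900 via (A,hash)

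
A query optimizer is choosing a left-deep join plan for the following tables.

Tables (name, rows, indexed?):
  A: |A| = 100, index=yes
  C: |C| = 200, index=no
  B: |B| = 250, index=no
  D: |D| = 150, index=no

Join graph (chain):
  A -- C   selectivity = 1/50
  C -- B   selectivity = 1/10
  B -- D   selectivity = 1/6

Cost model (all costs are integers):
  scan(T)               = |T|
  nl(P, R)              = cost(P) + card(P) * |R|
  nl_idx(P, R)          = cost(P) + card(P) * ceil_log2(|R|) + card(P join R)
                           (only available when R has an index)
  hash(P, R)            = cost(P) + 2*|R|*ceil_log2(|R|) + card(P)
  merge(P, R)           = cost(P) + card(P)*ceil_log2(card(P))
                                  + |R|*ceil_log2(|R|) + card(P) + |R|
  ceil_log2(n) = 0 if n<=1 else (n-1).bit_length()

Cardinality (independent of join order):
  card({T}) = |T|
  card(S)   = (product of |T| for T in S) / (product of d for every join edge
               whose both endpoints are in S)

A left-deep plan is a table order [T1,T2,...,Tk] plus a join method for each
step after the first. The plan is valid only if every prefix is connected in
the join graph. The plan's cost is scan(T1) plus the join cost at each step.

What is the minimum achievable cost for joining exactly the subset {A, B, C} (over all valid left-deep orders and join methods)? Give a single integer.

6200

Selinger DP over subsets of {A,B,C}:
  {A}: scan cost=100, card=100
  {C}: scan cost=200, card=200
  {B}: scan cost=250, card=250
  {AC}: card=400; try (A,hash)→1800, (A,nl_idx)→2000, (C,merge)→2700, (A,merge)→2800, (C,hash)→3400, (C,nl)→20100 …(+1); best=1800 via (A,hash)
  {BC}: card=5000; try (C,hash)→3700, (B,merge)→4250, (C,merge)→4300, (B,hash)→4400, (B,nl)→50200, (C,nl)→50250; best=3700 via (C,hash)
  {ABC}: card=10000; try (B,hash)→6200, (B,merge)→8050, (A,hash)→10100, (A,nl_idx)→48700, (A,merge)→74500, (B,nl)→101800 …(+1); best=6200 via (B,hash)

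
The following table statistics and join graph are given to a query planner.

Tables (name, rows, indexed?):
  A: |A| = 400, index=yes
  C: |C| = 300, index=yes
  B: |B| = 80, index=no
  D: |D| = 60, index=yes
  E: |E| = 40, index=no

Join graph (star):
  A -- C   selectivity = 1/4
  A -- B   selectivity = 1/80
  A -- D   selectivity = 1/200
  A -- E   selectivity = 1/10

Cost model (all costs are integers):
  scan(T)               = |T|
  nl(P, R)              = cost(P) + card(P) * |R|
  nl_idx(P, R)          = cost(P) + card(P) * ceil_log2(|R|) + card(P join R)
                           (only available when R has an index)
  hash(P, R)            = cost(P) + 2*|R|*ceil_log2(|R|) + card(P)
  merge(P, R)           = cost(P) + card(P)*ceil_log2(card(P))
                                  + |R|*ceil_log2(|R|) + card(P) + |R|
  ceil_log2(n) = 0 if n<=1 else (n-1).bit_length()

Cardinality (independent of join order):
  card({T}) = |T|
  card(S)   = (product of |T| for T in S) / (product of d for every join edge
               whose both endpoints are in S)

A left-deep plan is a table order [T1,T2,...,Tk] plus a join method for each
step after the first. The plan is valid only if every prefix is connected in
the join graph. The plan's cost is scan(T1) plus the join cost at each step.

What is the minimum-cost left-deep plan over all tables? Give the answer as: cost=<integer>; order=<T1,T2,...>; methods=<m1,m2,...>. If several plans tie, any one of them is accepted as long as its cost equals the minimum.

cost=8440; order=D,A,B,E,C; methods=nl_idx,hash,hash,hash

Selinger DP (subsets sized 1..n):
  {A}: scan cost=400, card=400
  {C}: scan cost=300, card=300
  {B}: scan cost=80, card=80
  {D}: scan cost=60, card=60
  {E}: scan cost=40, card=40
  {AC}: card=30000; try (C,hash)→6200, (A,merge)→7300, (C,merge)→7400, (A,hash)→7800, (A,nl_idx)→33000, (C,nl_idx)→34000 …(+2); best=6200 via (C,hash)
  {AB}: card=400; try (A,nl_idx)→1200, (B,hash)→1920, (A,merge)→4720, (B,merge)→5040, (A,hash)→7360, (A,nl)→32080 …(+1); best=1200 via (A,nl_idx)
  {AD}: card=120; try (A,nl_idx)→720, (D,hash)→1520, (D,nl_idx)→2920, (A,merge)→4480, (D,merge)→4820, (A,hash)→7320 …(+2); best=720 via (A,nl_idx)
  {AE}: card=1600; try (E,hash)→1280, (A,nl_idx)→2000, (A,merge)→4320, (E,merge)→4680, (A,hash)→7280, (A,nl)→16040 …(+1); best=1280 via (E,hash)
  {ABC}: card=30000; try (C,hash)→7000, (C,merge)→8200, (C,nl_idx)→34800, (B,hash)→37320, (C,nl)→121200, (B,merge)→486840 …(+1); best=7000 via (C,hash)
  {ACD}: card=9000; try (C,merge)→4680, (C,hash)→6240, (C,nl_idx)→10800, (C,nl)→36720, (D,hash)→36920, (D,nl_idx)→195200 …(+2); best=4680 via (C,merge)
  {ACE}: card=120000; try (C,hash)→8280, (C,merge)→23480, (E,hash)→36680, (C,nl_idx)→135680, (C,nl)→481280, (E,merge)→486480 …(+1); best=8280 via (C,hash)
  {ABD}: card=120; try (B,hash)→1960, (D,hash)→2320, (B,merge)→2320, (D,nl_idx)→3720, (D,merge)→5620, (B,nl)→10320 …(+1); best=1960 via (B,hash)
  {ABE}: card=1600; try (E,hash)→2080, (B,hash)→4000, (E,merge)→5480, (E,nl)→17200, (B,merge)→21120, (B,nl)→129280; best=2080 via (E,hash)
  {ADE}: card=480; try (E,hash)→1320, (E,merge)→1960, (D,hash)→3600, (E,nl)→5520, (D,nl_idx)→11360, (D,merge)→20900 …(+1); best=1320 via (E,hash)
  {ABCD}: card=9000; try (C,merge)→5920, (C,hash)→7480, (C,nl_idx)→12040, (B,hash)→14800, (D,hash)→37720, (C,nl)→37960 …(+5); best=5920 via (C,merge)
  {ABCE}: card=120000; try (C,hash)→9080, (C,merge)→24280, (E,hash)→37480, (B,hash)→129400, (C,nl_idx)→136480, (C,nl)→482080 …(+4); best=9080 via (C,hash)
  {ACDE}: card=36000; try (C,hash)→7200, (C,merge)→9120, (E,hash)→14160, (C,nl_idx)→41640, (D,hash)→129000, (E,merge)→139960 …(+5); best=7200 via (C,hash)
  {ABDE}: card=480; try (E,hash)→2560, (B,hash)→2920, (E,merge)→3200, (D,hash)→4400, (E,nl)→6760, (B,merge)→6760 …(+4); best=2560 via (E,hash)
  {ABCDE}: card=36000; try (C,hash)→8440, (C,merge)→10360, (E,hash)→15400, (C,nl_idx)→42880, (B,hash)→44320, (D,hash)→129800 …(+8); best=8440 via (C,hash)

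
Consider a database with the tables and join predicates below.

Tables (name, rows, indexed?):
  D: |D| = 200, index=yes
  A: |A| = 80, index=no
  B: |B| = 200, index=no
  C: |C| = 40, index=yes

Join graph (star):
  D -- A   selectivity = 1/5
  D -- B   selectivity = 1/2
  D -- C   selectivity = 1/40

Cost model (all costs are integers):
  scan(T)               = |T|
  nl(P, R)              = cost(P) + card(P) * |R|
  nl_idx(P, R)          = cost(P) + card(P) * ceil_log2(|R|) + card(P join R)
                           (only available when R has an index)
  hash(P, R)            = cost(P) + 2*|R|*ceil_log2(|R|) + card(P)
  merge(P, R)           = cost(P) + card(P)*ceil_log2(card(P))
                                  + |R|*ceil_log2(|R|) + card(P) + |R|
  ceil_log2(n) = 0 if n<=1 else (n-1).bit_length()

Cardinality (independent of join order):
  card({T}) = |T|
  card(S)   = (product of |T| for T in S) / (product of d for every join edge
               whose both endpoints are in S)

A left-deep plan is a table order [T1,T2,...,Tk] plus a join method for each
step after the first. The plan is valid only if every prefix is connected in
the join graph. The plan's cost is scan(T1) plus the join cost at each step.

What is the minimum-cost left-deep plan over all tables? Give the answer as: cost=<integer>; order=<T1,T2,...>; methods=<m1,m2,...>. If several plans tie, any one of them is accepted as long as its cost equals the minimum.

cost=8280; order=C,D,A,B; methods=nl_idx,hash,hash

Selinger DP (subsets sized 1..n):
  {D}: scan cost=200, card=200
  {A}: scan cost=80, card=80
  {B}: scan cost=200, card=200
  {C}: scan cost=40, card=40
  {AD}: card=3200; try (A,hash)→1520, (D,merge)→2520, (A,merge)→2640, (D,hash)→3360, (D,nl_idx)→3920, (D,nl)→16080 …(+1); best=1520 via (A,hash)
  {BD}: card=20000; try (D,hash)→3600, (B,hash)→3600, (D,merge)→3800, (B,merge)→3800, (D,nl_idx)→21800, (D,nl)→40200 …(+1); best=3600 via (D,hash)
  {CD}: card=200; try (D,nl_idx)→560, (C,hash)→880, (C,nl_idx)→1600, (D,merge)→2120, (C,merge)→2280, (D,hash)→3280 …(+2); best=560 via (D,nl_idx)
  {ABD}: card=320000; try (B,hash)→7920, (A,hash)→24720, (B,merge)→44920, (A,merge)→324240, (B,nl)→641520, (A,nl)→1603600; best=7920 via (B,hash)
  {ACD}: card=3200; try (A,hash)→1880, (A,merge)→3000, (C,hash)→5200, (A,nl)→16560, (C,nl_idx)→23920, (C,merge)→43400 …(+1); best=1880 via (A,hash)
  {BCD}: card=20000; try (B,hash)→3960, (B,merge)→4160, (C,hash)→24080, (B,nl)→40560, (C,nl_idx)→143600, (C,merge)→323880 …(+1); best=3960 via (B,hash)
  {ABCD}: card=320000; try (B,hash)→8280, (A,hash)→25080, (B,merge)→45280, (A,merge)→324600, (C,hash)→328400, (B,nl)→641880 …(+4); best=8280 via (B,hash)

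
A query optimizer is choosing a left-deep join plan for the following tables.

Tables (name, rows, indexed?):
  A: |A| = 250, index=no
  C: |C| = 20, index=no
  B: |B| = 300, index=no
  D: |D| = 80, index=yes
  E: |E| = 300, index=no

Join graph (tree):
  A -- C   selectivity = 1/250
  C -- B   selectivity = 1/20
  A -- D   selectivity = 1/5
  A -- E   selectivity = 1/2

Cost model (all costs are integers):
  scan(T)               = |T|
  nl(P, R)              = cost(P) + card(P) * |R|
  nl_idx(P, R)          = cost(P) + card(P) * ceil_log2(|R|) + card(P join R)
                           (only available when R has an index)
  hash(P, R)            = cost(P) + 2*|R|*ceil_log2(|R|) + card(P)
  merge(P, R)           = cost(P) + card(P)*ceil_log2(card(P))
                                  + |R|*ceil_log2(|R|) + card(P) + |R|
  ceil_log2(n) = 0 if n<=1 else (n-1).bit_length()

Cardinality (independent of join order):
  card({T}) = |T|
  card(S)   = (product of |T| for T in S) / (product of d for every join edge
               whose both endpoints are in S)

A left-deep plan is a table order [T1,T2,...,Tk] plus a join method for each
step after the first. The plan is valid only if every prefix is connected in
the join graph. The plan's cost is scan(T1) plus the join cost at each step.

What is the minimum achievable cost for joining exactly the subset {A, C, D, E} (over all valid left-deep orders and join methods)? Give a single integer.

6880

Selinger DP over subsets of {A,C,D,E}:
  {A}: scan cost=250, card=250
  {C}: scan cost=20, card=20
  {D}: scan cost=80, card=80
  {E}: scan cost=300, card=300
  {AC}: card=20; try (C,hash)→700, (A,merge)→2390, (C,merge)→2620, (A,hash)→4040, (A,nl)→5020, (C,nl)→5250; best=700 via (C,hash)
  {AD}: card=4000; try (D,hash)→1620, (A,merge)→2970, (D,merge)→3140, (A,hash)→4160, (D,nl_idx)→6000, (A,nl)→20080 …(+1); best=1620 via (D,hash)
  {AE}: card=37500; try (A,hash)→4600, (E,merge)→5500, (A,merge)→5550, (E,hash)→5900, (E,nl)→75250, (A,nl)→75300; best=4600 via (A,hash)
  {ACD}: card=320; try (D,nl_idx)→1160, (D,merge)→1460, (D,hash)→1840, (D,nl)→2300, (C,hash)→5820, (C,merge)→53740 …(+1); best=1160 via (D,nl_idx)
  {ACE}: card=3000; try (E,merge)→3820, (E,hash)→6120, (E,nl)→6700, (C,hash)→42300, (C,merge)→642220, (C,nl)→754600; best=3820 via (E,merge)
  {ADE}: card=600000; try (E,hash)→11020, (D,hash)→43220, (E,merge)→56620, (D,merge)→642740, (D,nl_idx)→867100, (E,nl)→1201620 …(+1); best=11020 via (E,hash)
  {ACDE}: card=48000; try (E,hash)→6880, (E,merge)→7360, (D,hash)→7940, (D,merge)→43460, (D,nl_idx)→72820, (E,nl)→97160 …(+4); best=6880 via (E,hash)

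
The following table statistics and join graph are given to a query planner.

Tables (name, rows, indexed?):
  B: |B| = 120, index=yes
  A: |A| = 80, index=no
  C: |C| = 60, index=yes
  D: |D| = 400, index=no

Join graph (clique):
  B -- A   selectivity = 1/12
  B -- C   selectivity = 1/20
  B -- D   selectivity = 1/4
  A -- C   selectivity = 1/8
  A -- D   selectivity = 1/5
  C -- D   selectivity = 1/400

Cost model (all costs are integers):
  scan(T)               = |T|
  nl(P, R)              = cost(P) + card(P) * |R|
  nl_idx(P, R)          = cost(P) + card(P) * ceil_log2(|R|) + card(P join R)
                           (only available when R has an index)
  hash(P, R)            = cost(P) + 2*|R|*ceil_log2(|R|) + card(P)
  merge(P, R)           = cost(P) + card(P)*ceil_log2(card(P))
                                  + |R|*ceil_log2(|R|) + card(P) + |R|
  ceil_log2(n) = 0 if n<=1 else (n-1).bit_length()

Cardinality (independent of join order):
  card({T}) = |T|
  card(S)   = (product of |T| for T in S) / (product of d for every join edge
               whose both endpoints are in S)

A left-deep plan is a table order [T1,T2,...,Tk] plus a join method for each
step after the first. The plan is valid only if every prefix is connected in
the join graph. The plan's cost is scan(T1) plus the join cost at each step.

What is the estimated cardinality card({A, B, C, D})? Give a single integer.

15

Tables in S: A(80), B(120), C(60), D(400)
Edges inside S: B-A(d=12), B-C(d=20), B-D(d=4), A-C(d=8), A-D(d=5), C-D(d=400)
numerator = 80 * 120 * 60 * 400 = 230400000
denominator = 12 * 20 * 4 * 8 * 5 * 400 = 15360000
card(S) = 230400000 / 15360000 = 15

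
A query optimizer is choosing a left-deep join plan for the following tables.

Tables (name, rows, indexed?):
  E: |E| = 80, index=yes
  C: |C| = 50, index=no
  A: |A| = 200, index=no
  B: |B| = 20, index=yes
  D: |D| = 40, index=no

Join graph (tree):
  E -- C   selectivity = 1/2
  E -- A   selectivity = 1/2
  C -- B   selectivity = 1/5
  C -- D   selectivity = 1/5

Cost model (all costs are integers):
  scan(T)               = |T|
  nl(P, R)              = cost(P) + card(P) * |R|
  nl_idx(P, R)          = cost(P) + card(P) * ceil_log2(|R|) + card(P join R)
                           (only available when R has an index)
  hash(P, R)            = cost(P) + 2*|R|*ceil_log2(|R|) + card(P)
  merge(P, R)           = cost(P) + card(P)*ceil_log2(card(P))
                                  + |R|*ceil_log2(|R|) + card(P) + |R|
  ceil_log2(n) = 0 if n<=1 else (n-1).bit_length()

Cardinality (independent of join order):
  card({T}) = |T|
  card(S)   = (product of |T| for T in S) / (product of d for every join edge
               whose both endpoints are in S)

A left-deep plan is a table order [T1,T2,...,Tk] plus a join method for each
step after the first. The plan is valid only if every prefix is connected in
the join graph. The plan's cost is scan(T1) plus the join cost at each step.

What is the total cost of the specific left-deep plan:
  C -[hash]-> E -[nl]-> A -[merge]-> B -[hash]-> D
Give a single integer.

step 1: scan C: cost=50, card=50
step 2: join E via hash
    card(P join E) = 50*80/(2) = 2000
    cost = 50 + 2*80*7 + 50 = 1220
step 3: join A via nl
    card(P join A) = 2000*200/(2) = 200000
    cost = 1220 + 2000*200 = 401220
step 4: join B via merge
    card(P join B) = 200000*20/(5) = 800000
    cost = 401220 + 200000*18 + 20*5 + 200000 + 20 = 4201340
step 5: join D via hash
    card(P join D) = 800000*40/(5) = 6400000
    cost = 4201340 + 2*40*6 + 800000 = 5001820

5001820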